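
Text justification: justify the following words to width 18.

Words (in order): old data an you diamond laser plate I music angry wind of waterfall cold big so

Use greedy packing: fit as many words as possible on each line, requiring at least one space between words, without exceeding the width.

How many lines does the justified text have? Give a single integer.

Answer: 6

Derivation:
Line 1: ['old', 'data', 'an', 'you'] (min_width=15, slack=3)
Line 2: ['diamond', 'laser'] (min_width=13, slack=5)
Line 3: ['plate', 'I', 'music'] (min_width=13, slack=5)
Line 4: ['angry', 'wind', 'of'] (min_width=13, slack=5)
Line 5: ['waterfall', 'cold', 'big'] (min_width=18, slack=0)
Line 6: ['so'] (min_width=2, slack=16)
Total lines: 6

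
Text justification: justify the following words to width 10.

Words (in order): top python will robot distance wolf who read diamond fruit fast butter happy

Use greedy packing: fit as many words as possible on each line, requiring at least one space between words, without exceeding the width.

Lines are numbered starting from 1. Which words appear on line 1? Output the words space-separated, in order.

Line 1: ['top', 'python'] (min_width=10, slack=0)
Line 2: ['will', 'robot'] (min_width=10, slack=0)
Line 3: ['distance'] (min_width=8, slack=2)
Line 4: ['wolf', 'who'] (min_width=8, slack=2)
Line 5: ['read'] (min_width=4, slack=6)
Line 6: ['diamond'] (min_width=7, slack=3)
Line 7: ['fruit', 'fast'] (min_width=10, slack=0)
Line 8: ['butter'] (min_width=6, slack=4)
Line 9: ['happy'] (min_width=5, slack=5)

Answer: top python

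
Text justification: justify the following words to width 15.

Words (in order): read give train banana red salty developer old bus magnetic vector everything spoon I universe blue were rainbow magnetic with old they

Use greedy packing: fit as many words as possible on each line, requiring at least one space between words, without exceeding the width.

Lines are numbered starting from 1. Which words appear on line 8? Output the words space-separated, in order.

Line 1: ['read', 'give', 'train'] (min_width=15, slack=0)
Line 2: ['banana', 'red'] (min_width=10, slack=5)
Line 3: ['salty', 'developer'] (min_width=15, slack=0)
Line 4: ['old', 'bus'] (min_width=7, slack=8)
Line 5: ['magnetic', 'vector'] (min_width=15, slack=0)
Line 6: ['everything'] (min_width=10, slack=5)
Line 7: ['spoon', 'I'] (min_width=7, slack=8)
Line 8: ['universe', 'blue'] (min_width=13, slack=2)
Line 9: ['were', 'rainbow'] (min_width=12, slack=3)
Line 10: ['magnetic', 'with'] (min_width=13, slack=2)
Line 11: ['old', 'they'] (min_width=8, slack=7)

Answer: universe blue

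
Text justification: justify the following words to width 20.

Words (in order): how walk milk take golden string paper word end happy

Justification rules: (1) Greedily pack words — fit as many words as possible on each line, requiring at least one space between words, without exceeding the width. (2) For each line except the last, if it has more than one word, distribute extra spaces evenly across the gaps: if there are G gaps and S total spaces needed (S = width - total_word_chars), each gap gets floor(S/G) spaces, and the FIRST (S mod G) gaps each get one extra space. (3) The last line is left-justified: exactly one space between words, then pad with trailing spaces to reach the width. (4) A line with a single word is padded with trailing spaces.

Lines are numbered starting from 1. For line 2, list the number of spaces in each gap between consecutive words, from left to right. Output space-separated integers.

Line 1: ['how', 'walk', 'milk', 'take'] (min_width=18, slack=2)
Line 2: ['golden', 'string', 'paper'] (min_width=19, slack=1)
Line 3: ['word', 'end', 'happy'] (min_width=14, slack=6)

Answer: 2 1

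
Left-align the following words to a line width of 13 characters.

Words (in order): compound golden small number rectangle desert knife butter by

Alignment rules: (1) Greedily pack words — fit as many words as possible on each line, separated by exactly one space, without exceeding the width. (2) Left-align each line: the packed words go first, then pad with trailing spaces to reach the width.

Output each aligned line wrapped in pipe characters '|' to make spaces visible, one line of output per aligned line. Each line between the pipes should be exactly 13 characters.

Line 1: ['compound'] (min_width=8, slack=5)
Line 2: ['golden', 'small'] (min_width=12, slack=1)
Line 3: ['number'] (min_width=6, slack=7)
Line 4: ['rectangle'] (min_width=9, slack=4)
Line 5: ['desert', 'knife'] (min_width=12, slack=1)
Line 6: ['butter', 'by'] (min_width=9, slack=4)

Answer: |compound     |
|golden small |
|number       |
|rectangle    |
|desert knife |
|butter by    |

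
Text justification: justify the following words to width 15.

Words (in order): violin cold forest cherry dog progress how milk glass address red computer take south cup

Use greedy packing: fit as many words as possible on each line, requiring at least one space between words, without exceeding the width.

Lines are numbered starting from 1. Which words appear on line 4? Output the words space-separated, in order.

Answer: how milk glass

Derivation:
Line 1: ['violin', 'cold'] (min_width=11, slack=4)
Line 2: ['forest', 'cherry'] (min_width=13, slack=2)
Line 3: ['dog', 'progress'] (min_width=12, slack=3)
Line 4: ['how', 'milk', 'glass'] (min_width=14, slack=1)
Line 5: ['address', 'red'] (min_width=11, slack=4)
Line 6: ['computer', 'take'] (min_width=13, slack=2)
Line 7: ['south', 'cup'] (min_width=9, slack=6)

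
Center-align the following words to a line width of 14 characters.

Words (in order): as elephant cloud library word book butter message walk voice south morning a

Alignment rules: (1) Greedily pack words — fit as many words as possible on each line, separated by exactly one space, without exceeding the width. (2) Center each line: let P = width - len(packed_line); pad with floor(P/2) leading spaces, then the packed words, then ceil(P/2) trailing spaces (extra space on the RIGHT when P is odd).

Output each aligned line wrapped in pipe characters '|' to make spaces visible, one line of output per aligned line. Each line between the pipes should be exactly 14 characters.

Line 1: ['as', 'elephant'] (min_width=11, slack=3)
Line 2: ['cloud', 'library'] (min_width=13, slack=1)
Line 3: ['word', 'book'] (min_width=9, slack=5)
Line 4: ['butter', 'message'] (min_width=14, slack=0)
Line 5: ['walk', 'voice'] (min_width=10, slack=4)
Line 6: ['south', 'morning'] (min_width=13, slack=1)
Line 7: ['a'] (min_width=1, slack=13)

Answer: | as elephant  |
|cloud library |
|  word book   |
|butter message|
|  walk voice  |
|south morning |
|      a       |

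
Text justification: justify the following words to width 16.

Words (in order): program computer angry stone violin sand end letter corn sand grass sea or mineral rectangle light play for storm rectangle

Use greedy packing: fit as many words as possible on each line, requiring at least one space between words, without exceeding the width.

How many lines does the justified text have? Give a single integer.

Line 1: ['program', 'computer'] (min_width=16, slack=0)
Line 2: ['angry', 'stone'] (min_width=11, slack=5)
Line 3: ['violin', 'sand', 'end'] (min_width=15, slack=1)
Line 4: ['letter', 'corn', 'sand'] (min_width=16, slack=0)
Line 5: ['grass', 'sea', 'or'] (min_width=12, slack=4)
Line 6: ['mineral'] (min_width=7, slack=9)
Line 7: ['rectangle', 'light'] (min_width=15, slack=1)
Line 8: ['play', 'for', 'storm'] (min_width=14, slack=2)
Line 9: ['rectangle'] (min_width=9, slack=7)
Total lines: 9

Answer: 9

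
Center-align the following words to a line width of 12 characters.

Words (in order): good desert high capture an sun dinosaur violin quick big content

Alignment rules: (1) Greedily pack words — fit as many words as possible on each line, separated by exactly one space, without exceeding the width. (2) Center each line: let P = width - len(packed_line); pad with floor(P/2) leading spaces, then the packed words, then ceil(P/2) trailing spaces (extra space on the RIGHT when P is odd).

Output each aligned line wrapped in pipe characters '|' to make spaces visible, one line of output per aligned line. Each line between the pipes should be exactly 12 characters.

Line 1: ['good', 'desert'] (min_width=11, slack=1)
Line 2: ['high', 'capture'] (min_width=12, slack=0)
Line 3: ['an', 'sun'] (min_width=6, slack=6)
Line 4: ['dinosaur'] (min_width=8, slack=4)
Line 5: ['violin', 'quick'] (min_width=12, slack=0)
Line 6: ['big', 'content'] (min_width=11, slack=1)

Answer: |good desert |
|high capture|
|   an sun   |
|  dinosaur  |
|violin quick|
|big content |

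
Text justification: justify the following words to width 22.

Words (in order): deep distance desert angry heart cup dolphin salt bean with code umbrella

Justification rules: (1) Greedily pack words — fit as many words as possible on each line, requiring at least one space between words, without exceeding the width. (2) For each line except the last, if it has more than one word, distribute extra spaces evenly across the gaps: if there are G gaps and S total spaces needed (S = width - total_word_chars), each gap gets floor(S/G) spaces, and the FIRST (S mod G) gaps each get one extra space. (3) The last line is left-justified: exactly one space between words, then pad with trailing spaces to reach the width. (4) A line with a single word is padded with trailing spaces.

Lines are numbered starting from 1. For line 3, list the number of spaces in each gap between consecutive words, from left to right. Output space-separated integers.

Answer: 1 1 1

Derivation:
Line 1: ['deep', 'distance', 'desert'] (min_width=20, slack=2)
Line 2: ['angry', 'heart', 'cup'] (min_width=15, slack=7)
Line 3: ['dolphin', 'salt', 'bean', 'with'] (min_width=22, slack=0)
Line 4: ['code', 'umbrella'] (min_width=13, slack=9)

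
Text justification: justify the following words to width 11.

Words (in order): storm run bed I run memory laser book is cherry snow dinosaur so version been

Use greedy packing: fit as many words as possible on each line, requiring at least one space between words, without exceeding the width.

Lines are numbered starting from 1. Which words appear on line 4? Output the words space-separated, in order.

Answer: laser book

Derivation:
Line 1: ['storm', 'run'] (min_width=9, slack=2)
Line 2: ['bed', 'I', 'run'] (min_width=9, slack=2)
Line 3: ['memory'] (min_width=6, slack=5)
Line 4: ['laser', 'book'] (min_width=10, slack=1)
Line 5: ['is', 'cherry'] (min_width=9, slack=2)
Line 6: ['snow'] (min_width=4, slack=7)
Line 7: ['dinosaur', 'so'] (min_width=11, slack=0)
Line 8: ['version'] (min_width=7, slack=4)
Line 9: ['been'] (min_width=4, slack=7)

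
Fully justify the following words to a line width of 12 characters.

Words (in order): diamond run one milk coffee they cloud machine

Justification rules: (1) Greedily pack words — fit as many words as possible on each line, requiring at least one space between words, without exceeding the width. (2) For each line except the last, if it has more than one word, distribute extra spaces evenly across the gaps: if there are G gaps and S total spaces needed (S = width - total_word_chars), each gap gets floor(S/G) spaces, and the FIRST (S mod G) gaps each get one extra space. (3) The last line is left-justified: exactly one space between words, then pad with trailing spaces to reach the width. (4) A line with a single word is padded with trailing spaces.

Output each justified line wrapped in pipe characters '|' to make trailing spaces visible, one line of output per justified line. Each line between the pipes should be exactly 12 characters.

Line 1: ['diamond', 'run'] (min_width=11, slack=1)
Line 2: ['one', 'milk'] (min_width=8, slack=4)
Line 3: ['coffee', 'they'] (min_width=11, slack=1)
Line 4: ['cloud'] (min_width=5, slack=7)
Line 5: ['machine'] (min_width=7, slack=5)

Answer: |diamond  run|
|one     milk|
|coffee  they|
|cloud       |
|machine     |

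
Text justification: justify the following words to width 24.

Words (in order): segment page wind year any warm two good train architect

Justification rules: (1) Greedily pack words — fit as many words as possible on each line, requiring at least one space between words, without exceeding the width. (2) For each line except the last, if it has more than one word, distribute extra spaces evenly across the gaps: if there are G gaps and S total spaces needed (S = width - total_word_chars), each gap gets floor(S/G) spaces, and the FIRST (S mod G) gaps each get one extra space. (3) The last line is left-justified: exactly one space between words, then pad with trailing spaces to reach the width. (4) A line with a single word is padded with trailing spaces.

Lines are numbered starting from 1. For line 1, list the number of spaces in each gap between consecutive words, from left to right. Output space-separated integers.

Answer: 2 2 1

Derivation:
Line 1: ['segment', 'page', 'wind', 'year'] (min_width=22, slack=2)
Line 2: ['any', 'warm', 'two', 'good', 'train'] (min_width=23, slack=1)
Line 3: ['architect'] (min_width=9, slack=15)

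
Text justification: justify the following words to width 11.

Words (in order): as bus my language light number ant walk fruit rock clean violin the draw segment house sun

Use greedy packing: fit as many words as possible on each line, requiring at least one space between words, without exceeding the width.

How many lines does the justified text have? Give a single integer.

Line 1: ['as', 'bus', 'my'] (min_width=9, slack=2)
Line 2: ['language'] (min_width=8, slack=3)
Line 3: ['light'] (min_width=5, slack=6)
Line 4: ['number', 'ant'] (min_width=10, slack=1)
Line 5: ['walk', 'fruit'] (min_width=10, slack=1)
Line 6: ['rock', 'clean'] (min_width=10, slack=1)
Line 7: ['violin', 'the'] (min_width=10, slack=1)
Line 8: ['draw'] (min_width=4, slack=7)
Line 9: ['segment'] (min_width=7, slack=4)
Line 10: ['house', 'sun'] (min_width=9, slack=2)
Total lines: 10

Answer: 10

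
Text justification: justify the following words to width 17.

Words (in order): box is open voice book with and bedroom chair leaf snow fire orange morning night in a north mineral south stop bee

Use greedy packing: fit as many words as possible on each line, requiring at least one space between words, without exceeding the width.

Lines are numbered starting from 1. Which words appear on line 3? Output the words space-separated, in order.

Line 1: ['box', 'is', 'open', 'voice'] (min_width=17, slack=0)
Line 2: ['book', 'with', 'and'] (min_width=13, slack=4)
Line 3: ['bedroom', 'chair'] (min_width=13, slack=4)
Line 4: ['leaf', 'snow', 'fire'] (min_width=14, slack=3)
Line 5: ['orange', 'morning'] (min_width=14, slack=3)
Line 6: ['night', 'in', 'a', 'north'] (min_width=16, slack=1)
Line 7: ['mineral', 'south'] (min_width=13, slack=4)
Line 8: ['stop', 'bee'] (min_width=8, slack=9)

Answer: bedroom chair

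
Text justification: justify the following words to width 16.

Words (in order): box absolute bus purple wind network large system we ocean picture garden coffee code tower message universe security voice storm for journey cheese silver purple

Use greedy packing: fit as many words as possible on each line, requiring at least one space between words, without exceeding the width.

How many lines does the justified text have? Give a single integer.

Line 1: ['box', 'absolute', 'bus'] (min_width=16, slack=0)
Line 2: ['purple', 'wind'] (min_width=11, slack=5)
Line 3: ['network', 'large'] (min_width=13, slack=3)
Line 4: ['system', 'we', 'ocean'] (min_width=15, slack=1)
Line 5: ['picture', 'garden'] (min_width=14, slack=2)
Line 6: ['coffee', 'code'] (min_width=11, slack=5)
Line 7: ['tower', 'message'] (min_width=13, slack=3)
Line 8: ['universe'] (min_width=8, slack=8)
Line 9: ['security', 'voice'] (min_width=14, slack=2)
Line 10: ['storm', 'for'] (min_width=9, slack=7)
Line 11: ['journey', 'cheese'] (min_width=14, slack=2)
Line 12: ['silver', 'purple'] (min_width=13, slack=3)
Total lines: 12

Answer: 12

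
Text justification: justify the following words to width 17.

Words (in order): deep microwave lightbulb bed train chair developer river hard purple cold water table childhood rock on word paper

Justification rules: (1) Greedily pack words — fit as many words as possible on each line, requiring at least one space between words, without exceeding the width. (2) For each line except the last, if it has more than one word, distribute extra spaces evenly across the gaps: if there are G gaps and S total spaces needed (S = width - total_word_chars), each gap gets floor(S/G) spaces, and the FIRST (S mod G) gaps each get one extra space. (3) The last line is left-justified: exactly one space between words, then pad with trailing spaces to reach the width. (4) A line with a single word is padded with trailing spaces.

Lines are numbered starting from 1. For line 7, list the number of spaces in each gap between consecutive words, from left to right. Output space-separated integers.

Answer: 1 1

Derivation:
Line 1: ['deep', 'microwave'] (min_width=14, slack=3)
Line 2: ['lightbulb', 'bed'] (min_width=13, slack=4)
Line 3: ['train', 'chair'] (min_width=11, slack=6)
Line 4: ['developer', 'river'] (min_width=15, slack=2)
Line 5: ['hard', 'purple', 'cold'] (min_width=16, slack=1)
Line 6: ['water', 'table'] (min_width=11, slack=6)
Line 7: ['childhood', 'rock', 'on'] (min_width=17, slack=0)
Line 8: ['word', 'paper'] (min_width=10, slack=7)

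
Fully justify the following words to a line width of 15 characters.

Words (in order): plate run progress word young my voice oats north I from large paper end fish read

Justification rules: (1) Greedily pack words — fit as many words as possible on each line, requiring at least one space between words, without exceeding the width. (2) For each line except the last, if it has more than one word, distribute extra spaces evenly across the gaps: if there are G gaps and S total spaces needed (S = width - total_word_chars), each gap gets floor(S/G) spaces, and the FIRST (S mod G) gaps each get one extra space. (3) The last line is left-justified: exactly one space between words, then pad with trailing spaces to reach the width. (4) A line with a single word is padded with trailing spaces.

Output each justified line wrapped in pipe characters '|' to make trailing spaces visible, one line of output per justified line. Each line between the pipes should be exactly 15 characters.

Answer: |plate       run|
|progress   word|
|young  my voice|
|oats   north  I|
|from      large|
|paper  end fish|
|read           |

Derivation:
Line 1: ['plate', 'run'] (min_width=9, slack=6)
Line 2: ['progress', 'word'] (min_width=13, slack=2)
Line 3: ['young', 'my', 'voice'] (min_width=14, slack=1)
Line 4: ['oats', 'north', 'I'] (min_width=12, slack=3)
Line 5: ['from', 'large'] (min_width=10, slack=5)
Line 6: ['paper', 'end', 'fish'] (min_width=14, slack=1)
Line 7: ['read'] (min_width=4, slack=11)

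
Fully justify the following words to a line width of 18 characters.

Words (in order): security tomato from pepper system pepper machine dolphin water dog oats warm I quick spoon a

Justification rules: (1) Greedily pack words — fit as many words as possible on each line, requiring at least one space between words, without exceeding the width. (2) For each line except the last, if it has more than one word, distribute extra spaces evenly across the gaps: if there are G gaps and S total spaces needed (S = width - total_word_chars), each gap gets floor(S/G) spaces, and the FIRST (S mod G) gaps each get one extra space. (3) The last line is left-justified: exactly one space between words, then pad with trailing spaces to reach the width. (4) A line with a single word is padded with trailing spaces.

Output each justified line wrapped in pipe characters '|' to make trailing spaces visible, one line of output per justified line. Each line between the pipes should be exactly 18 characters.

Line 1: ['security', 'tomato'] (min_width=15, slack=3)
Line 2: ['from', 'pepper', 'system'] (min_width=18, slack=0)
Line 3: ['pepper', 'machine'] (min_width=14, slack=4)
Line 4: ['dolphin', 'water', 'dog'] (min_width=17, slack=1)
Line 5: ['oats', 'warm', 'I', 'quick'] (min_width=17, slack=1)
Line 6: ['spoon', 'a'] (min_width=7, slack=11)

Answer: |security    tomato|
|from pepper system|
|pepper     machine|
|dolphin  water dog|
|oats  warm I quick|
|spoon a           |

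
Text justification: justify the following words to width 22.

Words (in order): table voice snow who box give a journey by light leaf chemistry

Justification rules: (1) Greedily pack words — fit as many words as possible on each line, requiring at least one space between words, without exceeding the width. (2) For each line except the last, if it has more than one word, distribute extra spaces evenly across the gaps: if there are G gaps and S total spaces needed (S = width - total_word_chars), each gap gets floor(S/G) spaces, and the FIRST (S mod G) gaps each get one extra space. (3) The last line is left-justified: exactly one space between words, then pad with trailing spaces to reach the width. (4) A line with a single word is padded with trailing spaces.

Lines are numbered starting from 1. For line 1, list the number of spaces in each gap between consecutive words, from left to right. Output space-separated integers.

Line 1: ['table', 'voice', 'snow', 'who'] (min_width=20, slack=2)
Line 2: ['box', 'give', 'a', 'journey', 'by'] (min_width=21, slack=1)
Line 3: ['light', 'leaf', 'chemistry'] (min_width=20, slack=2)

Answer: 2 2 1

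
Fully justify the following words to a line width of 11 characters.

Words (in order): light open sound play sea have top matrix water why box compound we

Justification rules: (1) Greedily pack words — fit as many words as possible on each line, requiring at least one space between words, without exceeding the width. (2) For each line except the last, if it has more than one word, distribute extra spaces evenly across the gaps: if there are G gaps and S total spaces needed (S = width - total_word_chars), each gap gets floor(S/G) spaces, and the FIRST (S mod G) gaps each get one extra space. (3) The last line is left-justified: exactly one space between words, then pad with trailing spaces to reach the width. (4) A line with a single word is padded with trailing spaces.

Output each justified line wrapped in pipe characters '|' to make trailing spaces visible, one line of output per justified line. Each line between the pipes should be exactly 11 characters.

Answer: |light  open|
|sound  play|
|sea    have|
|top  matrix|
|water   why|
|box        |
|compound we|

Derivation:
Line 1: ['light', 'open'] (min_width=10, slack=1)
Line 2: ['sound', 'play'] (min_width=10, slack=1)
Line 3: ['sea', 'have'] (min_width=8, slack=3)
Line 4: ['top', 'matrix'] (min_width=10, slack=1)
Line 5: ['water', 'why'] (min_width=9, slack=2)
Line 6: ['box'] (min_width=3, slack=8)
Line 7: ['compound', 'we'] (min_width=11, slack=0)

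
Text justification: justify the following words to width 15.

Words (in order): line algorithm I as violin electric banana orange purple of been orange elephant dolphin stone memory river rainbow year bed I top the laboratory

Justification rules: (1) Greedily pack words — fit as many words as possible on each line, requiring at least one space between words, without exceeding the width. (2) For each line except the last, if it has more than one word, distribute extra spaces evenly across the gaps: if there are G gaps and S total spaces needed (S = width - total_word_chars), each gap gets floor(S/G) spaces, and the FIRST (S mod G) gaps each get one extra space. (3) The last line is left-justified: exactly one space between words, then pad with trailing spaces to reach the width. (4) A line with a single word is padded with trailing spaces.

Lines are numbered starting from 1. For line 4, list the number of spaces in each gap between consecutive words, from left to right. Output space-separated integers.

Answer: 3

Derivation:
Line 1: ['line', 'algorithm'] (min_width=14, slack=1)
Line 2: ['I', 'as', 'violin'] (min_width=11, slack=4)
Line 3: ['electric', 'banana'] (min_width=15, slack=0)
Line 4: ['orange', 'purple'] (min_width=13, slack=2)
Line 5: ['of', 'been', 'orange'] (min_width=14, slack=1)
Line 6: ['elephant'] (min_width=8, slack=7)
Line 7: ['dolphin', 'stone'] (min_width=13, slack=2)
Line 8: ['memory', 'river'] (min_width=12, slack=3)
Line 9: ['rainbow', 'year'] (min_width=12, slack=3)
Line 10: ['bed', 'I', 'top', 'the'] (min_width=13, slack=2)
Line 11: ['laboratory'] (min_width=10, slack=5)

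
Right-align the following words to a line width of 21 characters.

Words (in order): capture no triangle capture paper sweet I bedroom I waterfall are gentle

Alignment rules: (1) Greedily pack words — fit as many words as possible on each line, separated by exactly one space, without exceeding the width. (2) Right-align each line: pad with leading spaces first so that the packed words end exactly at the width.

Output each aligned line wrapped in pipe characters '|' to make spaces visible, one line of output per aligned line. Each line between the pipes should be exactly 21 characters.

Answer: |  capture no triangle|
|capture paper sweet I|
|  bedroom I waterfall|
|           are gentle|

Derivation:
Line 1: ['capture', 'no', 'triangle'] (min_width=19, slack=2)
Line 2: ['capture', 'paper', 'sweet', 'I'] (min_width=21, slack=0)
Line 3: ['bedroom', 'I', 'waterfall'] (min_width=19, slack=2)
Line 4: ['are', 'gentle'] (min_width=10, slack=11)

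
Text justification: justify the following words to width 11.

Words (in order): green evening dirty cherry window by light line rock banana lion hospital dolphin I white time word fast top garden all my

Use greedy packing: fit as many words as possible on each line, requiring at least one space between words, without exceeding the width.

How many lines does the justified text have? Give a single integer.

Answer: 14

Derivation:
Line 1: ['green'] (min_width=5, slack=6)
Line 2: ['evening'] (min_width=7, slack=4)
Line 3: ['dirty'] (min_width=5, slack=6)
Line 4: ['cherry'] (min_width=6, slack=5)
Line 5: ['window', 'by'] (min_width=9, slack=2)
Line 6: ['light', 'line'] (min_width=10, slack=1)
Line 7: ['rock', 'banana'] (min_width=11, slack=0)
Line 8: ['lion'] (min_width=4, slack=7)
Line 9: ['hospital'] (min_width=8, slack=3)
Line 10: ['dolphin', 'I'] (min_width=9, slack=2)
Line 11: ['white', 'time'] (min_width=10, slack=1)
Line 12: ['word', 'fast'] (min_width=9, slack=2)
Line 13: ['top', 'garden'] (min_width=10, slack=1)
Line 14: ['all', 'my'] (min_width=6, slack=5)
Total lines: 14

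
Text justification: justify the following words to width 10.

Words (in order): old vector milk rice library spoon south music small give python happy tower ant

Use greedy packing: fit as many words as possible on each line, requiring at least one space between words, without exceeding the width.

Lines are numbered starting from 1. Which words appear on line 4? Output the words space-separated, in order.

Answer: spoon

Derivation:
Line 1: ['old', 'vector'] (min_width=10, slack=0)
Line 2: ['milk', 'rice'] (min_width=9, slack=1)
Line 3: ['library'] (min_width=7, slack=3)
Line 4: ['spoon'] (min_width=5, slack=5)
Line 5: ['south'] (min_width=5, slack=5)
Line 6: ['music'] (min_width=5, slack=5)
Line 7: ['small', 'give'] (min_width=10, slack=0)
Line 8: ['python'] (min_width=6, slack=4)
Line 9: ['happy'] (min_width=5, slack=5)
Line 10: ['tower', 'ant'] (min_width=9, slack=1)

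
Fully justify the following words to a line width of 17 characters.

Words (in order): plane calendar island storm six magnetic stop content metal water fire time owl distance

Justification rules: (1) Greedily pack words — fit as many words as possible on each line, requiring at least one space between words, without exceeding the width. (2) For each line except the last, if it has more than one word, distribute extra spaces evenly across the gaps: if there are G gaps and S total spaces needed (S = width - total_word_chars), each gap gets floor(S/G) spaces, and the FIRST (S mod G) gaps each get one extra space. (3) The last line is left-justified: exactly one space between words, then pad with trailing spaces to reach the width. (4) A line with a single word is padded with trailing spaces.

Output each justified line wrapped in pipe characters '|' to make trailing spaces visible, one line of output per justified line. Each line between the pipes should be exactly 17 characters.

Answer: |plane    calendar|
|island  storm six|
|magnetic     stop|
|content     metal|
|water  fire  time|
|owl distance     |

Derivation:
Line 1: ['plane', 'calendar'] (min_width=14, slack=3)
Line 2: ['island', 'storm', 'six'] (min_width=16, slack=1)
Line 3: ['magnetic', 'stop'] (min_width=13, slack=4)
Line 4: ['content', 'metal'] (min_width=13, slack=4)
Line 5: ['water', 'fire', 'time'] (min_width=15, slack=2)
Line 6: ['owl', 'distance'] (min_width=12, slack=5)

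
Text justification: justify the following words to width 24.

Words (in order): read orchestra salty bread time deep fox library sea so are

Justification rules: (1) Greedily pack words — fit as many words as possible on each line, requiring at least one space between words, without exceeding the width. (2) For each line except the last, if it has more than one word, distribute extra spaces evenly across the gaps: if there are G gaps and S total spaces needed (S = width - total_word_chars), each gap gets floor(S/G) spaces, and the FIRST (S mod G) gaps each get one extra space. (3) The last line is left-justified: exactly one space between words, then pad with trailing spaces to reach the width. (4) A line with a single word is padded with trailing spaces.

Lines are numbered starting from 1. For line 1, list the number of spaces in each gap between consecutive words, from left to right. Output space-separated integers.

Line 1: ['read', 'orchestra', 'salty'] (min_width=20, slack=4)
Line 2: ['bread', 'time', 'deep', 'fox'] (min_width=19, slack=5)
Line 3: ['library', 'sea', 'so', 'are'] (min_width=18, slack=6)

Answer: 3 3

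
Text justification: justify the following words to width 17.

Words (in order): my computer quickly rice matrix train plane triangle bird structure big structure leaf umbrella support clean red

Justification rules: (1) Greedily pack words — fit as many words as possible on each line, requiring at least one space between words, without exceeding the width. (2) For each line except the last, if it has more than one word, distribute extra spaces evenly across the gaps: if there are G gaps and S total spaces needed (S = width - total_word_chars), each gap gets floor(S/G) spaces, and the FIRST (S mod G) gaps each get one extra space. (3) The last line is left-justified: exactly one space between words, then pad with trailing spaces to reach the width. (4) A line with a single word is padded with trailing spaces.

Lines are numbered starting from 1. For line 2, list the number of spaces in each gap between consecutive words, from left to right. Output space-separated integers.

Line 1: ['my', 'computer'] (min_width=11, slack=6)
Line 2: ['quickly', 'rice'] (min_width=12, slack=5)
Line 3: ['matrix', 'train'] (min_width=12, slack=5)
Line 4: ['plane', 'triangle'] (min_width=14, slack=3)
Line 5: ['bird', 'structure'] (min_width=14, slack=3)
Line 6: ['big', 'structure'] (min_width=13, slack=4)
Line 7: ['leaf', 'umbrella'] (min_width=13, slack=4)
Line 8: ['support', 'clean', 'red'] (min_width=17, slack=0)

Answer: 6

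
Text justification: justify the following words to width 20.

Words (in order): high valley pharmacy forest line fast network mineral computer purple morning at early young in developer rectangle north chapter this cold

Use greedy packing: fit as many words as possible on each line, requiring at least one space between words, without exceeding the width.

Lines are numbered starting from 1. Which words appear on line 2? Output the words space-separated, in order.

Line 1: ['high', 'valley', 'pharmacy'] (min_width=20, slack=0)
Line 2: ['forest', 'line', 'fast'] (min_width=16, slack=4)
Line 3: ['network', 'mineral'] (min_width=15, slack=5)
Line 4: ['computer', 'purple'] (min_width=15, slack=5)
Line 5: ['morning', 'at', 'early'] (min_width=16, slack=4)
Line 6: ['young', 'in', 'developer'] (min_width=18, slack=2)
Line 7: ['rectangle', 'north'] (min_width=15, slack=5)
Line 8: ['chapter', 'this', 'cold'] (min_width=17, slack=3)

Answer: forest line fast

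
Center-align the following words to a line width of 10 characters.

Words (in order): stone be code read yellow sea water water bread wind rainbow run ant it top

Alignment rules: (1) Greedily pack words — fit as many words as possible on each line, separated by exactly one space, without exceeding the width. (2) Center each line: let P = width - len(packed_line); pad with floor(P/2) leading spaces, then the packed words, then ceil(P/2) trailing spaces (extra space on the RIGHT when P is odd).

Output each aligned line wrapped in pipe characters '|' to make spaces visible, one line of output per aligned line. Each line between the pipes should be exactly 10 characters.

Line 1: ['stone', 'be'] (min_width=8, slack=2)
Line 2: ['code', 'read'] (min_width=9, slack=1)
Line 3: ['yellow', 'sea'] (min_width=10, slack=0)
Line 4: ['water'] (min_width=5, slack=5)
Line 5: ['water'] (min_width=5, slack=5)
Line 6: ['bread', 'wind'] (min_width=10, slack=0)
Line 7: ['rainbow'] (min_width=7, slack=3)
Line 8: ['run', 'ant', 'it'] (min_width=10, slack=0)
Line 9: ['top'] (min_width=3, slack=7)

Answer: | stone be |
|code read |
|yellow sea|
|  water   |
|  water   |
|bread wind|
| rainbow  |
|run ant it|
|   top    |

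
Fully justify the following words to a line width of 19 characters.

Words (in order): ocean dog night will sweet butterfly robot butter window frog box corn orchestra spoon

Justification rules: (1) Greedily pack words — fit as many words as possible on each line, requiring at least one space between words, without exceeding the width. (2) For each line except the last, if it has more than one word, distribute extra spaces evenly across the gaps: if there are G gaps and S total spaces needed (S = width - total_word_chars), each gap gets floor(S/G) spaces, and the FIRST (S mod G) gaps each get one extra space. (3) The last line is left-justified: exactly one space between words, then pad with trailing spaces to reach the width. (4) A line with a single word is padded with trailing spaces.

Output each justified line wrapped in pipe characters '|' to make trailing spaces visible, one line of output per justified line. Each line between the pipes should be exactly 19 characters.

Answer: |ocean   dog   night|
|will          sweet|
|butterfly     robot|
|butter  window frog|
|box  corn orchestra|
|spoon              |

Derivation:
Line 1: ['ocean', 'dog', 'night'] (min_width=15, slack=4)
Line 2: ['will', 'sweet'] (min_width=10, slack=9)
Line 3: ['butterfly', 'robot'] (min_width=15, slack=4)
Line 4: ['butter', 'window', 'frog'] (min_width=18, slack=1)
Line 5: ['box', 'corn', 'orchestra'] (min_width=18, slack=1)
Line 6: ['spoon'] (min_width=5, slack=14)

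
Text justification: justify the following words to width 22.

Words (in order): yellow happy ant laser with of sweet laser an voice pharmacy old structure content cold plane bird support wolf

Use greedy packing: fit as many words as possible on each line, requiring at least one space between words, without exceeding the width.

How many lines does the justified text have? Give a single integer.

Answer: 6

Derivation:
Line 1: ['yellow', 'happy', 'ant', 'laser'] (min_width=22, slack=0)
Line 2: ['with', 'of', 'sweet', 'laser', 'an'] (min_width=22, slack=0)
Line 3: ['voice', 'pharmacy', 'old'] (min_width=18, slack=4)
Line 4: ['structure', 'content', 'cold'] (min_width=22, slack=0)
Line 5: ['plane', 'bird', 'support'] (min_width=18, slack=4)
Line 6: ['wolf'] (min_width=4, slack=18)
Total lines: 6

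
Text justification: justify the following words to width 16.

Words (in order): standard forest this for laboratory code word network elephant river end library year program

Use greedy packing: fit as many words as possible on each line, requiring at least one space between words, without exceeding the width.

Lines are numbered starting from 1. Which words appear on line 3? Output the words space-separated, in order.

Answer: laboratory code

Derivation:
Line 1: ['standard', 'forest'] (min_width=15, slack=1)
Line 2: ['this', 'for'] (min_width=8, slack=8)
Line 3: ['laboratory', 'code'] (min_width=15, slack=1)
Line 4: ['word', 'network'] (min_width=12, slack=4)
Line 5: ['elephant', 'river'] (min_width=14, slack=2)
Line 6: ['end', 'library', 'year'] (min_width=16, slack=0)
Line 7: ['program'] (min_width=7, slack=9)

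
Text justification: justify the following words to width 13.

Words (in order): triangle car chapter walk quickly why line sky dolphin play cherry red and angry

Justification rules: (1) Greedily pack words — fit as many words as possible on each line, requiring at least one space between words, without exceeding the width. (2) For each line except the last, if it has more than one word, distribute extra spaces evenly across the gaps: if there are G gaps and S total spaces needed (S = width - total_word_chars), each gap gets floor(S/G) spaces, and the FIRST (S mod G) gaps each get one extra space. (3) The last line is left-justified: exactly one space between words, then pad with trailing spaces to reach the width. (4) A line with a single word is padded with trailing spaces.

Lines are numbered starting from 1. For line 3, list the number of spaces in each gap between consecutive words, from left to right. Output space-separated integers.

Line 1: ['triangle', 'car'] (min_width=12, slack=1)
Line 2: ['chapter', 'walk'] (min_width=12, slack=1)
Line 3: ['quickly', 'why'] (min_width=11, slack=2)
Line 4: ['line', 'sky'] (min_width=8, slack=5)
Line 5: ['dolphin', 'play'] (min_width=12, slack=1)
Line 6: ['cherry', 'red'] (min_width=10, slack=3)
Line 7: ['and', 'angry'] (min_width=9, slack=4)

Answer: 3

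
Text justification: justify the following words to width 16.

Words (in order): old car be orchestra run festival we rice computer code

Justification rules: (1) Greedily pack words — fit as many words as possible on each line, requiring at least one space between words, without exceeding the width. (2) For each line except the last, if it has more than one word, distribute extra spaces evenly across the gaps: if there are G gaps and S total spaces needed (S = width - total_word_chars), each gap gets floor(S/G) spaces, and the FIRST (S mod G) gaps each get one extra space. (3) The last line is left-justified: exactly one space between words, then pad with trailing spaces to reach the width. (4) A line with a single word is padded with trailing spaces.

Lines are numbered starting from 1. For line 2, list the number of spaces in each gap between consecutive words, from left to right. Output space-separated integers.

Line 1: ['old', 'car', 'be'] (min_width=10, slack=6)
Line 2: ['orchestra', 'run'] (min_width=13, slack=3)
Line 3: ['festival', 'we', 'rice'] (min_width=16, slack=0)
Line 4: ['computer', 'code'] (min_width=13, slack=3)

Answer: 4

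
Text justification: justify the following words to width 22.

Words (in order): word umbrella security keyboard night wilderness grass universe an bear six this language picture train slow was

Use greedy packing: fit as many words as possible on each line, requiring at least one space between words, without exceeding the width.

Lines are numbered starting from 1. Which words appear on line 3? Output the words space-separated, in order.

Answer: wilderness grass

Derivation:
Line 1: ['word', 'umbrella', 'security'] (min_width=22, slack=0)
Line 2: ['keyboard', 'night'] (min_width=14, slack=8)
Line 3: ['wilderness', 'grass'] (min_width=16, slack=6)
Line 4: ['universe', 'an', 'bear', 'six'] (min_width=20, slack=2)
Line 5: ['this', 'language', 'picture'] (min_width=21, slack=1)
Line 6: ['train', 'slow', 'was'] (min_width=14, slack=8)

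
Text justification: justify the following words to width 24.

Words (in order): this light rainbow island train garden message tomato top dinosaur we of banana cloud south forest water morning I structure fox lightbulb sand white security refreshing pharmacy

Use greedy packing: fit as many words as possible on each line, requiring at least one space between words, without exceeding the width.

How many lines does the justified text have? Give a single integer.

Line 1: ['this', 'light', 'rainbow'] (min_width=18, slack=6)
Line 2: ['island', 'train', 'garden'] (min_width=19, slack=5)
Line 3: ['message', 'tomato', 'top'] (min_width=18, slack=6)
Line 4: ['dinosaur', 'we', 'of', 'banana'] (min_width=21, slack=3)
Line 5: ['cloud', 'south', 'forest', 'water'] (min_width=24, slack=0)
Line 6: ['morning', 'I', 'structure', 'fox'] (min_width=23, slack=1)
Line 7: ['lightbulb', 'sand', 'white'] (min_width=20, slack=4)
Line 8: ['security', 'refreshing'] (min_width=19, slack=5)
Line 9: ['pharmacy'] (min_width=8, slack=16)
Total lines: 9

Answer: 9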